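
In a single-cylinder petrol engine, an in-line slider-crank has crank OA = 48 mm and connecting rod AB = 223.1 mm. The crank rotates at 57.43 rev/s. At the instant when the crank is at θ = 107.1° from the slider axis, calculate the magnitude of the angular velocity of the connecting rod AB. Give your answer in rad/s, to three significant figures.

23.3

ω = 360.8 rad/s (converted from 57.43 rev/s).
The rod makes angle φ with the slider axis where L sinφ = r sinθ; differentiating, L cosφ·φ̇ = r ω cosθ.
L cosφ = √(L² − r² sin²θ) = 0.21833 m.
|ω_rod| = r ω |cosθ| / √(L² − r² sin²θ) = 0.048·360.8·0.29404/0.21833 = 23.327 rad/s.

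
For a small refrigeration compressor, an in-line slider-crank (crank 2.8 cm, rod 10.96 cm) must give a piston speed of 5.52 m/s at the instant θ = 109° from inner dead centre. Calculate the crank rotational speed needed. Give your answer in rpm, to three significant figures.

For an in-line slider-crank, |v_piston| = rω|sinθ|·[1 + r cosθ/√(L² − r² sin²θ)].
With r = 0.028 m, L = 0.1096 m, θ = 109°: the bracketed kinematic factor |dx/dθ| = 0.024205 m.
ω = v/|dx/dθ| = 5.52/0.024205 = 228.05 rad/s.
N = 60ω/(2π) = 2177.7 rpm.

2180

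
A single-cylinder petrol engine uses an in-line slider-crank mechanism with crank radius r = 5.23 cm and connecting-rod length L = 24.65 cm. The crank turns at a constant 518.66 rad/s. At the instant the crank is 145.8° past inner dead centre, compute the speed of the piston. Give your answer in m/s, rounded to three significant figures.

ω = 518.7 rad/s
For an in-line slider-crank, x = r cosθ + √(L² − r² sin²θ), so v = −rω sinθ·[1 + r cosθ/√(L² − r² sin²θ)].
With r = 0.0523 m, L = 0.2465 m, θ = 145.8°: √(L² − r² sin²θ) = 0.24474 m.
v = −0.0523·518.7·0.56208·[1 + 0.0523·-0.82708/0.24474] = -12.552 m/s.
|v| = 12.552 m/s.

12.6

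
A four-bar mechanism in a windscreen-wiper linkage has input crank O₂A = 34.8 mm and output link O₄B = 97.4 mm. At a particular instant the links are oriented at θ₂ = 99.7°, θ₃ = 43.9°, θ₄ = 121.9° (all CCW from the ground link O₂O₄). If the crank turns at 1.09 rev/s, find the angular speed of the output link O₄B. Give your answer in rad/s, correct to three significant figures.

2.07

ω₂ = 6.849 rad/s (from 1.09 rev/s).
Differentiating the loop-closure r₂e^{iθ₂}+r₃e^{iθ₃}=r₁+r₄e^{iθ₄} gives r₂ω₂e^{iθ₂}+r₃ω₃e^{iθ₃}=r₄ω₄e^{iθ₄}.
Eliminating the other unknown: ω₄ = r₂ω₂ sin(θ₂−θ₃) / [r₄ sin(θ₄−θ₃)].
Numerator sine = +0.82708; denominator sine = +0.97815.
Result = 0.0348·6.849·(+0.82708) / (0.0974·(+0.97815)) = +2.069 rad/s; magnitude 2.069 rad/s.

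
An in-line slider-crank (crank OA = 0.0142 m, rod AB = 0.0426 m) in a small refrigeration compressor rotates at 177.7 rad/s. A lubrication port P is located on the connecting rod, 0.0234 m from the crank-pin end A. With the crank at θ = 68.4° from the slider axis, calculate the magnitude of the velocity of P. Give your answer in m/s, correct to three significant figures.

ω = 177.7 rad/s.  Crank-pin speed |V_A| = rω = 2.5233 m/s, perpendicular to OA.
Rod angle: sinφ = −(r/L) sinθ ⇒ φ = -18.055°; ω_rod = −rω cosθ/√(L²−r²sin²θ) = -22.935 rad/s.
V_P = V_A + ω_rod × AP, with AP = 0.0234 m along the rod.
Components: V_Px = −rω sinθ − a·ω_rod·sinφ = -2.5125 m/s;  V_Py = rω cosθ + a·ω_rod·cosφ = +0.41866 m/s.
|V_P| = √(V_Px² + V_Py²) = 2.5471 m/s.

2.55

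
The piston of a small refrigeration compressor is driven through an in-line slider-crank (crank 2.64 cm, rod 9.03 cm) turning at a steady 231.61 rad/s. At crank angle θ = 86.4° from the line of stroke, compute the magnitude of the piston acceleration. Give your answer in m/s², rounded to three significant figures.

340

ω = 231.6 rad/s
x(θ) = r cosθ + √(L² − r² sin²θ); with ω constant, a = ω²·d²x/dθ².
d²x/dθ² = −r cosθ − r²(cos2θ)/√u − r⁴ sin²2θ/(4u^{3/2}),  u = L² − r² sin²θ = 0.00745988 m².
Substituting r = 0.0264 m, L = 0.0903 m, θ = 86.4°: d²x/dθ² = +0.0063452 m.
a = ω²·d²x/dθ² = (231.6)²·(+0.0063452) = +340.37 m/s²;  |a| = 340.37 m/s².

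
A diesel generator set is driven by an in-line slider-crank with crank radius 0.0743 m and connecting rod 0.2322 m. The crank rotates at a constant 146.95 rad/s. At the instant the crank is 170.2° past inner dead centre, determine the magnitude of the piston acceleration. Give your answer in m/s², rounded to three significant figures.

1100

ω = 146.9 rad/s
x(θ) = r cosθ + √(L² − r² sin²θ); with ω constant, a = ω²·d²x/dθ².
d²x/dθ² = −r cosθ − r²(cos2θ)/√u − r⁴ sin²2θ/(4u^{3/2}),  u = L² − r² sin²θ = 0.0537569 m².
Substituting r = 0.0743 m, L = 0.2322 m, θ = 170.2°: d²x/dθ² = +0.050717 m.
a = ω²·d²x/dθ² = (146.9)²·(+0.050717) = +1095.2 m/s²;  |a| = 1095.2 m/s².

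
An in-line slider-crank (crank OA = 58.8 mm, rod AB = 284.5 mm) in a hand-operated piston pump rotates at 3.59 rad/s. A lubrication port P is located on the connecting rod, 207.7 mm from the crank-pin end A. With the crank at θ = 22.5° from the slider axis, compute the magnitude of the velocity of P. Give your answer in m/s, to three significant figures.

ω = 3.59 rad/s.  Crank-pin speed |V_A| = rω = 0.21109 m/s, perpendicular to OA.
Rod angle: sinφ = −(r/L) sinθ ⇒ φ = -4.536°; ω_rod = −rω cosθ/√(L²−r²sin²θ) = -0.68765 rad/s.
V_P = V_A + ω_rod × AP, with AP = 0.2077 m along the rod.
Components: V_Px = −rω sinθ − a·ω_rod·sinφ = -0.092078 m/s;  V_Py = rω cosθ + a·ω_rod·cosφ = +0.052646 m/s.
|V_P| = √(V_Px² + V_Py²) = 0.10607 m/s.

0.106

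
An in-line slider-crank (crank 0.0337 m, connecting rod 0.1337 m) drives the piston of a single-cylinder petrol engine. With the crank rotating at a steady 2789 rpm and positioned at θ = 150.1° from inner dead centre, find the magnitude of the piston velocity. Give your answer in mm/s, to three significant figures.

3830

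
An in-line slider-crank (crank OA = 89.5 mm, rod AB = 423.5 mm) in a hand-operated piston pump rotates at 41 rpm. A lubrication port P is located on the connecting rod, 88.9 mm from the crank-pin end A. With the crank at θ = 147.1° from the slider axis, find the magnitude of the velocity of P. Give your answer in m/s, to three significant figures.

0.325

ω = 4.294 rad/s.  Crank-pin speed |V_A| = rω = 0.38427 m/s, perpendicular to OA.
Rod angle: sinφ = −(r/L) sinθ ⇒ φ = -6.592°; ω_rod = −rω cosθ/√(L²−r²sin²θ) = +0.76691 rad/s.
V_P = V_A + ω_rod × AP, with AP = 0.0889 m along the rod.
Components: V_Px = −rω sinθ − a·ω_rod·sinφ = -0.2009 m/s;  V_Py = rω cosθ + a·ω_rod·cosφ = -0.25491 m/s.
|V_P| = √(V_Px² + V_Py²) = 0.32456 m/s.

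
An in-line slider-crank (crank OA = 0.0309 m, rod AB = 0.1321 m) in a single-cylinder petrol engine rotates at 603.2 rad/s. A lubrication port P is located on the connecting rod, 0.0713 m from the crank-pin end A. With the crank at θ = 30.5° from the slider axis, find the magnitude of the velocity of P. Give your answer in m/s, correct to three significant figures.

ω = 603.2 rad/s.  Crank-pin speed |V_A| = rω = 18.639 m/s, perpendicular to OA.
Rod angle: sinφ = −(r/L) sinθ ⇒ φ = -6.818°; ω_rod = −rω cosθ/√(L²−r²sin²θ) = -122.44 rad/s.
V_P = V_A + ω_rod × AP, with AP = 0.0713 m along the rod.
Components: V_Px = −rω sinθ − a·ω_rod·sinφ = -10.496 m/s;  V_Py = rω cosθ + a·ω_rod·cosφ = +7.3916 m/s.
|V_P| = √(V_Px² + V_Py²) = 12.838 m/s.

12.8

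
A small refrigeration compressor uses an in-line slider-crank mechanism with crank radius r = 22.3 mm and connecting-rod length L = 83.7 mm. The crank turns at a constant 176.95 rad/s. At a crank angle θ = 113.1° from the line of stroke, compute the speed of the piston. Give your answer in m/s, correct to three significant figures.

ω = 176.9 rad/s
For an in-line slider-crank, x = r cosθ + √(L² − r² sin²θ), so v = −rω sinθ·[1 + r cosθ/√(L² − r² sin²θ)].
With r = 0.0223 m, L = 0.0837 m, θ = 113.1°: √(L² − r² sin²θ) = 0.081148 m.
v = −0.0223·176.9·0.91982·[1 + 0.0223·-0.39234/0.081148] = -3.2383 m/s.
|v| = 3.2383 m/s.

3.24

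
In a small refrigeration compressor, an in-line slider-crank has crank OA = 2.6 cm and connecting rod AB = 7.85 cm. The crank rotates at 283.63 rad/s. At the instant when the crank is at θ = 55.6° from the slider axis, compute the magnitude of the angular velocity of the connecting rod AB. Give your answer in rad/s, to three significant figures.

55.2

ω = 283.6 rad/s
The rod makes angle φ with the slider axis where L sinφ = r sinθ; differentiating, L cosφ·φ̇ = r ω cosθ.
L cosφ = √(L² − r² sin²θ) = 0.075512 m.
|ω_rod| = r ω |cosθ| / √(L² − r² sin²θ) = 0.026·283.6·0.56497/0.075512 = 55.174 rad/s.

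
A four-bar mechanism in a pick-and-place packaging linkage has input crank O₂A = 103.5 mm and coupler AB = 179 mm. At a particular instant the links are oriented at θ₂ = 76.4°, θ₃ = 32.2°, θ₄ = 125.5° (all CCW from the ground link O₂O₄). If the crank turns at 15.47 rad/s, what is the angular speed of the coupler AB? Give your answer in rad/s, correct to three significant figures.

6.77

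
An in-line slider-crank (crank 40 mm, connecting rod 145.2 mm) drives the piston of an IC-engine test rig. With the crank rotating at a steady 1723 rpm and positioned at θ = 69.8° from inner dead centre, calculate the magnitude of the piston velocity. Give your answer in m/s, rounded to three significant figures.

ω = 2π·1723/60 = 180.4 rad/s
For an in-line slider-crank, x = r cosθ + √(L² − r² sin²θ), so v = −rω sinθ·[1 + r cosθ/√(L² − r² sin²θ)].
With r = 0.04 m, L = 0.1452 m, θ = 69.8°: √(L² − r² sin²θ) = 0.14026 m.
v = −0.04·180.4·0.93849·[1 + 0.04·0.34530/0.14026] = -7.4404 m/s.
|v| = 7.4404 m/s.

7.44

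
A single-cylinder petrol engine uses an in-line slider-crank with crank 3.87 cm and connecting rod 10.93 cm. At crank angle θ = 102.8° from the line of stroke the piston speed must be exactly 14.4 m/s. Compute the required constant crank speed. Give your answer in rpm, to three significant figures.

For an in-line slider-crank, |v_piston| = rω|sinθ|·[1 + r cosθ/√(L² − r² sin²θ)].
With r = 0.0387 m, L = 0.1093 m, θ = 102.8°: the bracketed kinematic factor |dx/dθ| = 0.034584 m.
ω = v/|dx/dθ| = 14.4/0.034584 = 416.38 rad/s.
N = 60ω/(2π) = 3976.1 rpm.

3980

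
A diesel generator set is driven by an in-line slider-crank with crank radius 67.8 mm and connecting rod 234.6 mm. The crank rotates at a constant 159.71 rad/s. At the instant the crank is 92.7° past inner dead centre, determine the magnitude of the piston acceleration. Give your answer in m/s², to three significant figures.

ω = 159.7 rad/s
x(θ) = r cosθ + √(L² − r² sin²θ); with ω constant, a = ω²·d²x/dθ².
d²x/dθ² = −r cosθ − r²(cos2θ)/√u − r⁴ sin²2θ/(4u^{3/2}),  u = L² − r² sin²θ = 0.0504505 m².
Substituting r = 0.0678 m, L = 0.2346 m, θ = 92.7°: d²x/dθ² = +0.023565 m.
a = ω²·d²x/dθ² = (159.7)²·(+0.023565) = +601.07 m/s²;  |a| = 601.07 m/s².

601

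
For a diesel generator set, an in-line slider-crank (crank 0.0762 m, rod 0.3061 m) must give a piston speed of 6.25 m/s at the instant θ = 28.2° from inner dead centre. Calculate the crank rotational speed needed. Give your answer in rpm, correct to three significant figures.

1360

For an in-line slider-crank, |v_piston| = rω|sinθ|·[1 + r cosθ/√(L² − r² sin²θ)].
With r = 0.0762 m, L = 0.3061 m, θ = 28.2°: the bracketed kinematic factor |dx/dθ| = 0.043963 m.
ω = v/|dx/dθ| = 6.25/0.043963 = 142.16 rad/s.
N = 60ω/(2π) = 1357.6 rpm.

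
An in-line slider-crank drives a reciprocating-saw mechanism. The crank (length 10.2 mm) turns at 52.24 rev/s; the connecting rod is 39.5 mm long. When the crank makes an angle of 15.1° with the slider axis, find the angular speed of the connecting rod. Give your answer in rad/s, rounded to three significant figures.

82.0

ω = 328.2 rad/s (converted from 52.24 rev/s).
The rod makes angle φ with the slider axis where L sinφ = r sinθ; differentiating, L cosφ·φ̇ = r ω cosθ.
L cosφ = √(L² − r² sin²θ) = 0.039411 m.
|ω_rod| = r ω |cosθ| / √(L² − r² sin²θ) = 0.0102·328.2·0.96547/0.039411 = 82.018 rad/s.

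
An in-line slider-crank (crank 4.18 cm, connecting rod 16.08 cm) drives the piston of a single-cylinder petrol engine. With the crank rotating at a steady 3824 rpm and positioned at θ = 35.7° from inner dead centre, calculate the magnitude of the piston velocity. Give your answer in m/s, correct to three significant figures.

ω = 2π·3824/60 = 400.4 rad/s
For an in-line slider-crank, x = r cosθ + √(L² − r² sin²θ), so v = −rω sinθ·[1 + r cosθ/√(L² − r² sin²θ)].
With r = 0.0418 m, L = 0.1608 m, θ = 35.7°: √(L² − r² sin²θ) = 0.15894 m.
v = −0.0418·400.4·0.58354·[1 + 0.0418·0.81208/0.15894] = -11.854 m/s.
|v| = 11.854 m/s.

11.9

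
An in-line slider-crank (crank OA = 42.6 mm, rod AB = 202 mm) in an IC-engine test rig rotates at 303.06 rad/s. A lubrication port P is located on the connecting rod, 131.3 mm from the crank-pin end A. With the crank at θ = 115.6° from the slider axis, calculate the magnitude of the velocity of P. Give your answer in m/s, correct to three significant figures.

ω = 303.1 rad/s.  Crank-pin speed |V_A| = rω = 12.91 m/s, perpendicular to OA.
Rod angle: sinφ = −(r/L) sinθ ⇒ φ = -10.964°; ω_rod = −rω cosθ/√(L²−r²sin²θ) = +28.129 rad/s.
V_P = V_A + ω_rod × AP, with AP = 0.1313 m along the rod.
Components: V_Px = −rω sinθ − a·ω_rod·sinφ = -10.941 m/s;  V_Py = rω cosθ + a·ω_rod·cosφ = -1.9524 m/s.
|V_P| = √(V_Px² + V_Py²) = 11.113 m/s.

11.1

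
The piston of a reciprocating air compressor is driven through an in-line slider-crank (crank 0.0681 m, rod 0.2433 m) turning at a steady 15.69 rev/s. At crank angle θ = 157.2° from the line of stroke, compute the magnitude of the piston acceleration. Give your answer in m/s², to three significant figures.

478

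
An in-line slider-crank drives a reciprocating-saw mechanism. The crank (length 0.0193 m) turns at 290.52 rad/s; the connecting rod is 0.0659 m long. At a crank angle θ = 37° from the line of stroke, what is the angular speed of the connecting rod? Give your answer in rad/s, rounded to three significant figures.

ω = 290.5 rad/s
The rod makes angle φ with the slider axis where L sinφ = r sinθ; differentiating, L cosφ·φ̇ = r ω cosθ.
L cosφ = √(L² − r² sin²θ) = 0.064868 m.
|ω_rod| = r ω |cosθ| / √(L² − r² sin²θ) = 0.0193·290.5·0.79864/0.064868 = 69.032 rad/s.

69.0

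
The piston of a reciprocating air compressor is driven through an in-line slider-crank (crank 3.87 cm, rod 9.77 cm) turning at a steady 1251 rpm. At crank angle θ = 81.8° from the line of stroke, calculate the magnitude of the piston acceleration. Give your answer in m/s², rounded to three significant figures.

ω = 2π·1251/60 = 131 rad/s
x(θ) = r cosθ + √(L² − r² sin²θ); with ω constant, a = ω²·d²x/dθ².
d²x/dθ² = −r cosθ − r²(cos2θ)/√u − r⁴ sin²2θ/(4u^{3/2}),  u = L² − r² sin²θ = 0.00807807 m².
Substituting r = 0.0387 m, L = 0.0977 m, θ = 81.8°: d²x/dθ² = +0.010404 m.
a = ω²·d²x/dθ² = (131)²·(+0.010404) = +178.56 m/s²;  |a| = 178.56 m/s².

179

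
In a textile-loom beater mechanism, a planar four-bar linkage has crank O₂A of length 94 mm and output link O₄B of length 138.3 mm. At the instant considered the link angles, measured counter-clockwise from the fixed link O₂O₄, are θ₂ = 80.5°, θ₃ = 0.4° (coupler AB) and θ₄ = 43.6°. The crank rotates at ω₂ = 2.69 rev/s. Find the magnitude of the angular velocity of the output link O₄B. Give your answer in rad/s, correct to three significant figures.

16.5

ω₂ = 16.9 rad/s (from 2.69 rev/s).
Differentiating the loop-closure r₂e^{iθ₂}+r₃e^{iθ₃}=r₁+r₄e^{iθ₄} gives r₂ω₂e^{iθ₂}+r₃ω₃e^{iθ₃}=r₄ω₄e^{iθ₄}.
Eliminating the other unknown: ω₄ = r₂ω₂ sin(θ₂−θ₃) / [r₄ sin(θ₄−θ₃)].
Numerator sine = +0.98511; denominator sine = +0.68455.
Result = 0.094·16.9·(+0.98511) / (0.1383·(+0.68455)) = +16.532 rad/s; magnitude 16.532 rad/s.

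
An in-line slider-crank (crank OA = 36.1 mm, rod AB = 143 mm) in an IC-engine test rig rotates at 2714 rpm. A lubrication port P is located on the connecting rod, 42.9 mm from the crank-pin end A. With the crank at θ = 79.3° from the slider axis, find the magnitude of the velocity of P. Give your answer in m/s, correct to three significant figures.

ω = 284.2 rad/s.  Crank-pin speed |V_A| = rω = 10.26 m/s, perpendicular to OA.
Rod angle: sinφ = −(r/L) sinθ ⇒ φ = -14.363°; ω_rod = −rω cosθ/√(L²−r²sin²θ) = -13.751 rad/s.
V_P = V_A + ω_rod × AP, with AP = 0.0429 m along the rod.
Components: V_Px = −rω sinθ − a·ω_rod·sinφ = -10.228 m/s;  V_Py = rω cosθ + a·ω_rod·cosφ = +1.3335 m/s.
|V_P| = √(V_Px² + V_Py²) = 10.314 m/s.

10.3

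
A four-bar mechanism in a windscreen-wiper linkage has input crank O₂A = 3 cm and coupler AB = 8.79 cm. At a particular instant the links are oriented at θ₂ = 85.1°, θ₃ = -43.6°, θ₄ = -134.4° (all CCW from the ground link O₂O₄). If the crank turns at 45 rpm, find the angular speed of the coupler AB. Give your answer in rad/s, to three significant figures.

1.02

ω₂ = 4.712 rad/s (from 45 rpm).
Differentiating the loop-closure r₂e^{iθ₂}+r₃e^{iθ₃}=r₁+r₄e^{iθ₄} gives r₂ω₂e^{iθ₂}+r₃ω₃e^{iθ₃}=r₄ω₄e^{iθ₄}.
Eliminating the other unknown: ω₃ = r₂ω₂ sin(θ₄−θ₂) / [r₃ sin(θ₃−θ₄)].
Numerator sine = +0.63608; denominator sine = +0.99990.
Result = 0.03·4.712·(+0.63608) / (0.0879·(+0.99990)) = +1.0231 rad/s; magnitude 1.0231 rad/s.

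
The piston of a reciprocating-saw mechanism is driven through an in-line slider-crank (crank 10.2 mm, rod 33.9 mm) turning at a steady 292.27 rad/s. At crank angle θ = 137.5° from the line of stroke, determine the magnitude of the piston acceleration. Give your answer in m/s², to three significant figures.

613

ω = 292.3 rad/s
x(θ) = r cosθ + √(L² − r² sin²θ); with ω constant, a = ω²·d²x/dθ².
d²x/dθ² = −r cosθ − r²(cos2θ)/√u − r⁴ sin²2θ/(4u^{3/2}),  u = L² − r² sin²θ = 0.00110172 m².
Substituting r = 0.0102 m, L = 0.0339 m, θ = 137.5°: d²x/dθ² = +0.0071736 m.
a = ω²·d²x/dθ² = (292.3)²·(+0.0071736) = +612.78 m/s²;  |a| = 612.78 m/s².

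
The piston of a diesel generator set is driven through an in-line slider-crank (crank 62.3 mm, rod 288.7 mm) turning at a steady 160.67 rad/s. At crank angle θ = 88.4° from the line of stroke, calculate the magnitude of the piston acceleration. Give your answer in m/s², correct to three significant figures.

310

ω = 160.7 rad/s
x(θ) = r cosθ + √(L² − r² sin²θ); with ω constant, a = ω²·d²x/dθ².
d²x/dθ² = −r cosθ − r²(cos2θ)/√u − r⁴ sin²2θ/(4u^{3/2}),  u = L² − r² sin²θ = 0.0794694 m².
Substituting r = 0.0623 m, L = 0.2887 m, θ = 88.4°: d²x/dθ² = +0.012007 m.
a = ω²·d²x/dθ² = (160.7)²·(+0.012007) = +309.95 m/s²;  |a| = 309.95 m/s².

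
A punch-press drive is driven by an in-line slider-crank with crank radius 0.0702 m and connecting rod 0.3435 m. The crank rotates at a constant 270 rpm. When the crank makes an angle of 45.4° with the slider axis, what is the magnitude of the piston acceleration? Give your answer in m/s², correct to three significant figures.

39.4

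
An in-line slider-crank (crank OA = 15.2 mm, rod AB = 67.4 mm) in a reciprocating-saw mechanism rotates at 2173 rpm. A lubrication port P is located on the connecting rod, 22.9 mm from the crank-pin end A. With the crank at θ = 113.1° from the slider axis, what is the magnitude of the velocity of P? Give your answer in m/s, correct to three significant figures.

3.21

ω = 227.6 rad/s.  Crank-pin speed |V_A| = rω = 3.4589 m/s, perpendicular to OA.
Rod angle: sinφ = −(r/L) sinθ ⇒ φ = -11.972°; ω_rod = −rω cosθ/√(L²−r²sin²θ) = +20.582 rad/s.
V_P = V_A + ω_rod × AP, with AP = 0.0229 m along the rod.
Components: V_Px = −rω sinθ − a·ω_rod·sinφ = -3.0838 m/s;  V_Py = rω cosθ + a·ω_rod·cosφ = -0.89597 m/s.
|V_P| = √(V_Px² + V_Py²) = 3.2113 m/s.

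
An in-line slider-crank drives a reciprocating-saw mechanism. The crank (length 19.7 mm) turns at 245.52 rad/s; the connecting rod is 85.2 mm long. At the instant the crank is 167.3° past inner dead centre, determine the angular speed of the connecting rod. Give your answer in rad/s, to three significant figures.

55.5

ω = 245.5 rad/s
The rod makes angle φ with the slider axis where L sinφ = r sinθ; differentiating, L cosφ·φ̇ = r ω cosθ.
L cosφ = √(L² − r² sin²θ) = 0.08509 m.
|ω_rod| = r ω |cosθ| / √(L² − r² sin²θ) = 0.0197·245.5·0.97553/0.08509 = 55.452 rad/s.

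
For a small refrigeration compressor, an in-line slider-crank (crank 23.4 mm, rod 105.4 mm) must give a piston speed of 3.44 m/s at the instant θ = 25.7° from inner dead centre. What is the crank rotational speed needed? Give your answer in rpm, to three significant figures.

For an in-line slider-crank, |v_piston| = rω|sinθ|·[1 + r cosθ/√(L² − r² sin²θ)].
With r = 0.0234 m, L = 0.1054 m, θ = 25.7°: the bracketed kinematic factor |dx/dθ| = 0.012187 m.
ω = v/|dx/dθ| = 3.44/0.012187 = 282.27 rad/s.
N = 60ω/(2π) = 2695.4 rpm.

2700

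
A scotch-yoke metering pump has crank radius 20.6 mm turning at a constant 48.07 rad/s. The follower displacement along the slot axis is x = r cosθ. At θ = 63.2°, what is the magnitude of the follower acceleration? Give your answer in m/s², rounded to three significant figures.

21.5

ω = 48.07 rad/s
x = r cosθ ⇒ ẍ = −rω² cosθ (ω constant).
|a| = rω²|cosθ| = 0.0206·(48.07)²·|cos 63.2°| = 21.462 m/s².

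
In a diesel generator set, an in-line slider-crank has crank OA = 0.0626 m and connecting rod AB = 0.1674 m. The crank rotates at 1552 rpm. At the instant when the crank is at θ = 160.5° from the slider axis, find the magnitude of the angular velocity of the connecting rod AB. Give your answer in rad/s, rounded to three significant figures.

ω = 162.5 rad/s (converted from 1552 rpm).
The rod makes angle φ with the slider axis where L sinφ = r sinθ; differentiating, L cosφ·φ̇ = r ω cosθ.
L cosφ = √(L² − r² sin²θ) = 0.16609 m.
|ω_rod| = r ω |cosθ| / √(L² − r² sin²θ) = 0.0626·162.5·0.94264/0.16609 = 57.743 rad/s.

57.7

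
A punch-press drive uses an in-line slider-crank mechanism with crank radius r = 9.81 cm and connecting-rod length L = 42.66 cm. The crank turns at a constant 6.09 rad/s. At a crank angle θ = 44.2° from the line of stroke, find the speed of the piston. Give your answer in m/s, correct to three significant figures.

ω = 6.09 rad/s
For an in-line slider-crank, x = r cosθ + √(L² − r² sin²θ), so v = −rω sinθ·[1 + r cosθ/√(L² − r² sin²θ)].
With r = 0.0981 m, L = 0.4266 m, θ = 44.2°: √(L² − r² sin²θ) = 0.42108 m.
v = −0.0981·6.09·0.69717·[1 + 0.0981·0.71691/0.42108] = -0.48607 m/s.
|v| = 0.48607 m/s.

0.486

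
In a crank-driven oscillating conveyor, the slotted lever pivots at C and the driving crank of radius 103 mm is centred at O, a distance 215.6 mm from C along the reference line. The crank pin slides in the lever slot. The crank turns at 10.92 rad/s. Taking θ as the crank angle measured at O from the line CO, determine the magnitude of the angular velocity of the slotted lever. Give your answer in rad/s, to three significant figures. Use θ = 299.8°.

ω = 10.92 rad/s
Crank pin A relative to C: A = (d + r cosθ, r sinθ); lever angle φ = atan2(r sinθ, d + r cosθ).
Differentiating tanφ: φ̇ = rω(d cosθ + r)/(d² + r² + 2dr cosθ).
d² + r² + 2dr cosθ = |CA|² = 0.0791648 m²;  d cosθ + r = +0.21015 m.
|ω_lever| = |0.103·10.92·+0.21015| / 0.0791648 = 2.9857 rad/s.

2.99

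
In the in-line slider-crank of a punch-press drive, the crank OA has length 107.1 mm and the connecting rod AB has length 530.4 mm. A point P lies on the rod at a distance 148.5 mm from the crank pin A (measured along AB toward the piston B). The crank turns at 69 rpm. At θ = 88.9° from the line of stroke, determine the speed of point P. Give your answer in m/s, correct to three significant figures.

0.775

ω = 7.226 rad/s.  Crank-pin speed |V_A| = rω = 0.77387 m/s, perpendicular to OA.
Rod angle: sinφ = −(r/L) sinθ ⇒ φ = -11.647°; ω_rod = −rω cosθ/√(L²−r²sin²θ) = -0.028598 rad/s.
V_P = V_A + ω_rod × AP, with AP = 0.1485 m along the rod.
Components: V_Px = −rω sinθ − a·ω_rod·sinφ = -0.77458 m/s;  V_Py = rω cosθ + a·ω_rod·cosφ = +0.010697 m/s.
|V_P| = √(V_Px² + V_Py²) = 0.77466 m/s.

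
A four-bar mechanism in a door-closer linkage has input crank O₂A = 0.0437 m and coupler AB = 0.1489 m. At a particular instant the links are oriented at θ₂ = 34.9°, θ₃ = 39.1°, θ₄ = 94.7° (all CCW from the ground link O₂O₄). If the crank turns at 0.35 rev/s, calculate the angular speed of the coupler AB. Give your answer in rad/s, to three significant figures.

0.676

ω₂ = 2.199 rad/s (from 0.35 rev/s).
Differentiating the loop-closure r₂e^{iθ₂}+r₃e^{iθ₃}=r₁+r₄e^{iθ₄} gives r₂ω₂e^{iθ₂}+r₃ω₃e^{iθ₃}=r₄ω₄e^{iθ₄}.
Eliminating the other unknown: ω₃ = r₂ω₂ sin(θ₄−θ₂) / [r₃ sin(θ₃−θ₄)].
Numerator sine = +0.86427; denominator sine = -0.82511.
Result = 0.0437·2.199·(+0.86427) / (0.1489·(-0.82511)) = -0.67604 rad/s; magnitude 0.67604 rad/s.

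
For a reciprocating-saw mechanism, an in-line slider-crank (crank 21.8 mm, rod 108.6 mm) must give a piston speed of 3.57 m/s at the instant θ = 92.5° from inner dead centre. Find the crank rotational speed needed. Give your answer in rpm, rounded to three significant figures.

1580

For an in-line slider-crank, |v_piston| = rω|sinθ|·[1 + r cosθ/√(L² − r² sin²θ)].
With r = 0.0218 m, L = 0.1086 m, θ = 92.5°: the bracketed kinematic factor |dx/dθ| = 0.021585 m.
ω = v/|dx/dθ| = 3.57/0.021585 = 165.4 rad/s.
N = 60ω/(2π) = 1579.4 rpm.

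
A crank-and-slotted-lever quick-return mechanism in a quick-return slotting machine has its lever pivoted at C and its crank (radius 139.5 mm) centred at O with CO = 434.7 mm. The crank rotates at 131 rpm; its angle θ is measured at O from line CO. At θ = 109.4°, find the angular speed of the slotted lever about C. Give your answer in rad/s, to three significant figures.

0.0557

ω = 13.72 rad/s (from 131 rpm).
Crank pin A relative to C: A = (d + r cosθ, r sinθ); lever angle φ = atan2(r sinθ, d + r cosθ).
Differentiating tanφ: φ̇ = rω(d cosθ + r)/(d² + r² + 2dr cosθ).
d² + r² + 2dr cosθ = |CA|² = 0.168139 m²;  d cosθ + r = -0.0048904 m.
|ω_lever| = |0.1395·13.72·-0.0048904| / 0.168139 = 0.055661 rad/s.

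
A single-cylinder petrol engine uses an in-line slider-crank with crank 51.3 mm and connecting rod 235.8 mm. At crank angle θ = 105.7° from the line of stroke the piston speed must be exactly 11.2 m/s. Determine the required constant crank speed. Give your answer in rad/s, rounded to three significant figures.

For an in-line slider-crank, |v_piston| = rω|sinθ|·[1 + r cosθ/√(L² − r² sin²θ)].
With r = 0.0513 m, L = 0.2358 m, θ = 105.7°: the bracketed kinematic factor |dx/dθ| = 0.046413 m.
ω = v/|dx/dθ| = 11.2/0.046413 = 241.31 rad/s.

241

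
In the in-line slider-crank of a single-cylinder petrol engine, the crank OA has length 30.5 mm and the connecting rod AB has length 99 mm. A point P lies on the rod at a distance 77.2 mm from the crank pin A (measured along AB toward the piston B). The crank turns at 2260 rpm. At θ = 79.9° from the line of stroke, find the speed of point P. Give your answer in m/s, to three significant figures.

ω = 236.7 rad/s.  Crank-pin speed |V_A| = rω = 7.2183 m/s, perpendicular to OA.
Rod angle: sinφ = −(r/L) sinθ ⇒ φ = -17.656°; ω_rod = −rω cosθ/√(L²−r²sin²θ) = -13.419 rad/s.
V_P = V_A + ω_rod × AP, with AP = 0.0772 m along the rod.
Components: V_Px = −rω sinθ − a·ω_rod·sinφ = -7.4207 m/s;  V_Py = rω cosθ + a·ω_rod·cosφ = +0.27874 m/s.
|V_P| = √(V_Px² + V_Py²) = 7.4259 m/s.

7.43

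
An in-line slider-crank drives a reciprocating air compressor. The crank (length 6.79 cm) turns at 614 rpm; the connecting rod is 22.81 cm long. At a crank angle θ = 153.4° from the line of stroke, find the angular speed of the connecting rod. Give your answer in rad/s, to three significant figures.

ω = 64.3 rad/s (converted from 614 rpm).
The rod makes angle φ with the slider axis where L sinφ = r sinθ; differentiating, L cosφ·φ̇ = r ω cosθ.
L cosφ = √(L² − r² sin²θ) = 0.22606 m.
|ω_rod| = r ω |cosθ| / √(L² − r² sin²θ) = 0.0679·64.3·0.89415/0.22606 = 17.268 rad/s.

17.3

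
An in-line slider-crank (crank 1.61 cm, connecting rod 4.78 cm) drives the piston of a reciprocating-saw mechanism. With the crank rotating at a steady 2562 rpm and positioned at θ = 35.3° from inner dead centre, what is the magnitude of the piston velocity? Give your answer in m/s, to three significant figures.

ω = 2π·2562/60 = 268.3 rad/s
For an in-line slider-crank, x = r cosθ + √(L² − r² sin²θ), so v = −rω sinθ·[1 + r cosθ/√(L² − r² sin²θ)].
With r = 0.0161 m, L = 0.0478 m, θ = 35.3°: √(L² − r² sin²θ) = 0.046886 m.
v = −0.0161·268.3·0.57786·[1 + 0.0161·0.81614/0.046886] = -3.1956 m/s.
|v| = 3.1956 m/s.

3.20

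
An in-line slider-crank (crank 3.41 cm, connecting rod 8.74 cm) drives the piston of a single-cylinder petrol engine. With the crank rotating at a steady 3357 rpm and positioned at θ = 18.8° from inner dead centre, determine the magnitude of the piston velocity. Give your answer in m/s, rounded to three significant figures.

5.30

ω = 2π·3357/60 = 351.5 rad/s
For an in-line slider-crank, x = r cosθ + √(L² − r² sin²θ), so v = −rω sinθ·[1 + r cosθ/√(L² − r² sin²θ)].
With r = 0.0341 m, L = 0.0874 m, θ = 18.8°: √(L² − r² sin²θ) = 0.086706 m.
v = −0.0341·351.5·0.32227·[1 + 0.0341·0.94665/0.086706] = -5.3015 m/s.
|v| = 5.3015 m/s.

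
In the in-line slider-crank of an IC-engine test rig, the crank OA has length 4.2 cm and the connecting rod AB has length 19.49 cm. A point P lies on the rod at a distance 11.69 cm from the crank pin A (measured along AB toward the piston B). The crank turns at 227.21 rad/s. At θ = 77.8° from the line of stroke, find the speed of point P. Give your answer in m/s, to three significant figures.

ω = 227.2 rad/s.  Crank-pin speed |V_A| = rω = 9.5428 m/s, perpendicular to OA.
Rod angle: sinφ = −(r/L) sinθ ⇒ φ = -12.159°; ω_rod = −rω cosθ/√(L²−r²sin²θ) = -10.584 rad/s.
V_P = V_A + ω_rod × AP, with AP = 0.1169 m along the rod.
Components: V_Px = −rω sinθ − a·ω_rod·sinφ = -9.5879 m/s;  V_Py = rω cosθ + a·ω_rod·cosφ = +0.80707 m/s.
|V_P| = √(V_Px² + V_Py²) = 9.6218 m/s.

9.62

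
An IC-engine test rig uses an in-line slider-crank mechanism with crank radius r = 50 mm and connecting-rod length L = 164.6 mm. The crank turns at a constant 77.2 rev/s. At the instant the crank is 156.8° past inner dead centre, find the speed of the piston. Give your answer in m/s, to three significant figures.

ω = 2π·77.2 = 485.1 rad/s
For an in-line slider-crank, x = r cosθ + √(L² − r² sin²θ), so v = −rω sinθ·[1 + r cosθ/√(L² − r² sin²θ)].
With r = 0.05 m, L = 0.1646 m, θ = 156.8°: √(L² − r² sin²θ) = 0.16342 m.
v = −0.05·485.1·0.39394·[1 + 0.05·-0.91914/0.16342] = -6.8674 m/s.
|v| = 6.8674 m/s.

6.87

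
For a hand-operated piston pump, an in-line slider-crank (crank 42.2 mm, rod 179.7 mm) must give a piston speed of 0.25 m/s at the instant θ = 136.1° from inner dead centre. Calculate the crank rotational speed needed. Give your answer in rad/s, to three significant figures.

For an in-line slider-crank, |v_piston| = rω|sinθ|·[1 + r cosθ/√(L² − r² sin²θ)].
With r = 0.0422 m, L = 0.1797 m, θ = 136.1°: the bracketed kinematic factor |dx/dθ| = 0.024243 m.
ω = v/|dx/dθ| = 0.25/0.024243 = 10.312 rad/s.

10.3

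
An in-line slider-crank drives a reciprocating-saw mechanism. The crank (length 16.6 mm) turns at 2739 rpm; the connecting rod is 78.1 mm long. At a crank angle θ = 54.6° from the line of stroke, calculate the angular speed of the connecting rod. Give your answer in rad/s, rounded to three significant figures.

ω = 286.8 rad/s (converted from 2739 rpm).
The rod makes angle φ with the slider axis where L sinφ = r sinθ; differentiating, L cosφ·φ̇ = r ω cosθ.
L cosφ = √(L² − r² sin²θ) = 0.076919 m.
|ω_rod| = r ω |cosθ| / √(L² − r² sin²θ) = 0.0166·286.8·0.57928/0.076919 = 35.858 rad/s.

35.9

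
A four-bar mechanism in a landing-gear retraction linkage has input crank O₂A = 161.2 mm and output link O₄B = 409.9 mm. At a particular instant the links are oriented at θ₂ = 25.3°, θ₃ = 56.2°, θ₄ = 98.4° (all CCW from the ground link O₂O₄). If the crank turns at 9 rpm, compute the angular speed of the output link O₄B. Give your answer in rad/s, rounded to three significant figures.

0.283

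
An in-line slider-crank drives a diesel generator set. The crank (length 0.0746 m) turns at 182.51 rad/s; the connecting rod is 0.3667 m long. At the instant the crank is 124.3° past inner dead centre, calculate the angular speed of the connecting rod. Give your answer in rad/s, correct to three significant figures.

21.2

ω = 182.5 rad/s
The rod makes angle φ with the slider axis where L sinφ = r sinθ; differentiating, L cosφ·φ̇ = r ω cosθ.
L cosφ = √(L² − r² sin²θ) = 0.36148 m.
|ω_rod| = r ω |cosθ| / √(L² − r² sin²θ) = 0.0746·182.5·0.56353/0.36148 = 21.225 rad/s.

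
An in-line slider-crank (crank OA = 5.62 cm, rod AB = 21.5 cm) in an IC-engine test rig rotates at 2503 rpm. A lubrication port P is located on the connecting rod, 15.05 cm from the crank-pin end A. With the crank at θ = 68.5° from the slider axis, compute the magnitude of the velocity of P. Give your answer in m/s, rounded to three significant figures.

ω = 262.1 rad/s.  Crank-pin speed |V_A| = rω = 14.731 m/s, perpendicular to OA.
Rod angle: sinφ = −(r/L) sinθ ⇒ φ = -14.076°; ω_rod = −rω cosθ/√(L²−r²sin²θ) = -25.888 rad/s.
V_P = V_A + ω_rod × AP, with AP = 0.1505 m along the rod.
Components: V_Px = −rω sinθ − a·ω_rod·sinφ = -14.653 m/s;  V_Py = rω cosθ + a·ω_rod·cosφ = +1.6197 m/s.
|V_P| = √(V_Px² + V_Py²) = 14.743 m/s.

14.7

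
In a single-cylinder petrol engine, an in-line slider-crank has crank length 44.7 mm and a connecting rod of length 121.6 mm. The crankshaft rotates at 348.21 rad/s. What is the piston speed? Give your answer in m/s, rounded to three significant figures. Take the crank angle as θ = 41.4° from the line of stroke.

13.2

ω = 348.2 rad/s
For an in-line slider-crank, x = r cosθ + √(L² − r² sin²θ), so v = −rω sinθ·[1 + r cosθ/√(L² − r² sin²θ)].
With r = 0.0447 m, L = 0.1216 m, θ = 41.4°: √(L² − r² sin²θ) = 0.11795 m.
v = −0.0447·348.2·0.66131·[1 + 0.0447·0.75011/0.11795] = -13.219 m/s.
|v| = 13.219 m/s.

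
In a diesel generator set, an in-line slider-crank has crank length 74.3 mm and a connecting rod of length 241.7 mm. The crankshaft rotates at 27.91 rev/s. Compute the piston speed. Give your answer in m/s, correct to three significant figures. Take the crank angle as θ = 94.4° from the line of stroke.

ω = 2π·27.9 = 175.4 rad/s
For an in-line slider-crank, x = r cosθ + √(L² − r² sin²θ), so v = −rω sinθ·[1 + r cosθ/√(L² − r² sin²θ)].
With r = 0.0743 m, L = 0.2417 m, θ = 94.4°: √(L² − r² sin²θ) = 0.23007 m.
v = −0.0743·175.4·0.99705·[1 + 0.0743·-0.07672/0.23007] = -12.669 m/s.
|v| = 12.669 m/s.

12.7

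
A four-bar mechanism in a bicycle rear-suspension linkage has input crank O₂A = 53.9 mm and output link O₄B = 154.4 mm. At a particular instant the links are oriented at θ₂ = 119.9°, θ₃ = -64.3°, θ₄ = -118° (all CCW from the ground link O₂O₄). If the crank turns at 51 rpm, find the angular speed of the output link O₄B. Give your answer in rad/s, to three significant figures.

0.169

ω₂ = 5.341 rad/s (from 51 rpm).
Differentiating the loop-closure r₂e^{iθ₂}+r₃e^{iθ₃}=r₁+r₄e^{iθ₄} gives r₂ω₂e^{iθ₂}+r₃ω₃e^{iθ₃}=r₄ω₄e^{iθ₄}.
Eliminating the other unknown: ω₄ = r₂ω₂ sin(θ₂−θ₃) / [r₄ sin(θ₄−θ₃)].
Numerator sine = -0.07324; denominator sine = -0.80593.
Result = 0.0539·5.341·(-0.07324) / (0.1544·(-0.80593)) = +0.16943 rad/s; magnitude 0.16943 rad/s.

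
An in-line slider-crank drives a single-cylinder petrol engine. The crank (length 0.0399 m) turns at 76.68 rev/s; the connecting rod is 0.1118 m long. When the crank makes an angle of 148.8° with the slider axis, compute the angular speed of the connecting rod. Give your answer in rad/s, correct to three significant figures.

150

ω = 481.8 rad/s (converted from 76.68 rev/s).
The rod makes angle φ with the slider axis where L sinφ = r sinθ; differentiating, L cosφ·φ̇ = r ω cosθ.
L cosφ = √(L² − r² sin²θ) = 0.10987 m.
|ω_rod| = r ω |cosθ| / √(L² − r² sin²θ) = 0.0399·481.8·0.85536/0.10987 = 149.66 rad/s.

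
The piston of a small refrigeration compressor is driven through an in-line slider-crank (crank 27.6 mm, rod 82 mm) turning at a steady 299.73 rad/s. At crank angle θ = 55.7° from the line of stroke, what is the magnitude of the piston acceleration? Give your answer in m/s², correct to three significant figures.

1100

ω = 299.7 rad/s
x(θ) = r cosθ + √(L² − r² sin²θ); with ω constant, a = ω²·d²x/dθ².
d²x/dθ² = −r cosθ − r²(cos2θ)/√u − r⁴ sin²2θ/(4u^{3/2}),  u = L² − r² sin²θ = 0.00620415 m².
Substituting r = 0.0276 m, L = 0.082 m, θ = 55.7°: d²x/dθ² = -0.012282 m.
a = ω²·d²x/dθ² = (299.7)²·(-0.012282) = -1103.4 m/s²;  |a| = 1103.4 m/s².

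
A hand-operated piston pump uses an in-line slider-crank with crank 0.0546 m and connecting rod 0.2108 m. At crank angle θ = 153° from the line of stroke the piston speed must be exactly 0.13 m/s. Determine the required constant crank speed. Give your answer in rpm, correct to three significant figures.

For an in-line slider-crank, |v_piston| = rω|sinθ|·[1 + r cosθ/√(L² − r² sin²θ)].
With r = 0.0546 m, L = 0.2108 m, θ = 153°: the bracketed kinematic factor |dx/dθ| = 0.019027 m.
ω = v/|dx/dθ| = 0.13/0.019027 = 6.8323 rad/s.
N = 60ω/(2π) = 65.244 rpm.

65.2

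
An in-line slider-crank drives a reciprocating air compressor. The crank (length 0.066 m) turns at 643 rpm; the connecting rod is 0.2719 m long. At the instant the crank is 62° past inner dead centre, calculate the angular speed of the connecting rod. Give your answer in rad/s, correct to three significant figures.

ω = 67.33 rad/s (converted from 643 rpm).
The rod makes angle φ with the slider axis where L sinφ = r sinθ; differentiating, L cosφ·φ̇ = r ω cosθ.
L cosφ = √(L² − r² sin²θ) = 0.26558 m.
|ω_rod| = r ω |cosθ| / √(L² − r² sin²θ) = 0.066·67.33·0.46947/0.26558 = 7.8559 rad/s.

7.86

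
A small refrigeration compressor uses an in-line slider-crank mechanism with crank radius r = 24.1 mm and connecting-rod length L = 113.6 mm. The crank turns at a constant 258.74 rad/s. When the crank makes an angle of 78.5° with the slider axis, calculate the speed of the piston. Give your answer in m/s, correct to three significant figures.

6.37

ω = 258.7 rad/s
For an in-line slider-crank, x = r cosθ + √(L² − r² sin²θ), so v = −rω sinθ·[1 + r cosθ/√(L² − r² sin²θ)].
With r = 0.0241 m, L = 0.1136 m, θ = 78.5°: √(L² − r² sin²θ) = 0.11112 m.
v = −0.0241·258.7·0.97992·[1 + 0.0241·0.19937/0.11112] = -6.3747 m/s.
|v| = 6.3747 m/s.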